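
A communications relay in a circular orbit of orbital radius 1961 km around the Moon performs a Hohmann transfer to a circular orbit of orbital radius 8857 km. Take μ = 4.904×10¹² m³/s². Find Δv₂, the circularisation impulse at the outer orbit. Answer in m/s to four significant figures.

Δv ≈ 296.1 m/s

r₁ = 1961 km = 1.961×10⁶ m.
r₂ = 8857 km = 8.857×10⁶ m.
Transfer ellipse a_t = (r₁ + r₂)/2 = 5.409×10⁶ m.
At r₁: circular v_c1 = √(μ/r₁) = 1581 m/s; transfer-perilune v_p = √[μ(2/r₁ − 1/a_t)] = 2024 m/s.
At r₂: circular v_c2 = √(μ/r₂) = 744.1 m/s; transfer-apolune v_a = √[μ(2/r₂ − 1/a_t)] = 448.0 m/s.
Δv₂ = v_c2 − v_a = 296.1 m/s.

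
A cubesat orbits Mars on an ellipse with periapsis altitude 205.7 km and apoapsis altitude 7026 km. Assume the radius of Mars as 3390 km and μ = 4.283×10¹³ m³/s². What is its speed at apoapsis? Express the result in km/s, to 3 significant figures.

r_p = 3390 + 205.7 = 3595.7 km = 3.5957×10⁶ m.
r_a = 3390 + 7026 = 10416 km = 1.0416×10⁷ m.
Semi-major axis a = (r_p + r_a)/2 = 7005.9 km = 7.006×10⁶ m.
Vis-viva: v² = μ(2/r − 1/a) = 4.283×10¹³ × (1.920×10⁻⁷ − 1.427×10⁻⁷) = 2.110×10⁶ m²/s².
v = 1453 m/s = 1.453 km/s.

v ≈ 1.45 km/s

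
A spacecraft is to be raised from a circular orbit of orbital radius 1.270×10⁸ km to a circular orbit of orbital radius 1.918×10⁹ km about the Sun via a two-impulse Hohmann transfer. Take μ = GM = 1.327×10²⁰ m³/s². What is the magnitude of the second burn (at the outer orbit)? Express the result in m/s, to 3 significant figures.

r₁ = 1.270×10⁸ km = 1.270×10¹¹ m.
r₂ = 1.918×10⁹ km = 1.918×10¹² m.
Transfer ellipse a_t = (r₁ + r₂)/2 = 1.022×10¹² m.
At r₁: circular v_c1 = √(μ/r₁) = 32320 m/s; transfer-perihelion v_p = √[μ(2/r₁ − 1/a_t)] = 44270 m/s.
At r₂: circular v_c2 = √(μ/r₂) = 8318 m/s; transfer-aphelion v_a = √[μ(2/r₂ − 1/a_t)] = 2931 m/s.
Δv₂ = v_c2 − v_a = 5386 m/s.

Δv ≈ 5390 m/s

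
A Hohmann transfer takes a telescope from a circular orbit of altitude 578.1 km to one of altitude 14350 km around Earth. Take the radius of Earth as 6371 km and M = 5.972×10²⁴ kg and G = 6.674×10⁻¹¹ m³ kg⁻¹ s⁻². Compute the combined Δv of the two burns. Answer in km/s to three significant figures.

μ = GM = 6.674×10⁻¹¹ × 5.972×10²⁴ = 3.986×10¹⁴ m³/s².
r₁ = 6371 + 578.1 = 6949.1 km = 6.9491×10⁶ m.
r₂ = 6371 + 14350 = 20721 km = 2.0721×10⁷ m.
Transfer ellipse a_t = (r₁ + r₂)/2 = 1.384×10⁷ m.
At r₁: circular v_c1 = √(μ/r₁) = 7573 m/s; transfer-perigee v_p = √[μ(2/r₁ − 1/a_t)] = 9268 m/s.
Δv₁ = v_p − v_c1 = 1695 m/s.
At r₂: circular v_c2 = √(μ/r₂) = 4386 m/s; transfer-apogee v_a = √[μ(2/r₂ − 1/a_t)] = 3108 m/s.
Δv₂ = v_c2 − v_a = 1277 m/s.
Total Δv = Δv₁ + Δv₂ = 2973 m/s = 2.973 km/s.

Δv_total ≈ 2.97 km/s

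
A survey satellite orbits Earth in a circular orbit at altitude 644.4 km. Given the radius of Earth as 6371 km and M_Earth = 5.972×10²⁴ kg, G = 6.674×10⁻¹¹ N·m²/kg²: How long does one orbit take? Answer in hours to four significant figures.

T ≈ 1.624 hours

μ = GM = 6.674×10⁻¹¹ × 5.972×10²⁴ = 3.986×10¹⁴ m³/s².
r = 6371 + 644.4 = 7015.4 km = 7.0154×10⁶ m.
Kepler's third law: T = 2π√(r³/μ) = 2π√((7.015×10⁶)³ / 3.986×10¹⁴).
r³/μ = 8.663×10⁵ s², so T = 2π × 9.307×10² = 5.848×10³ s.
Converting: 5.848×10³ s ÷ 3600 = 1.624 hours.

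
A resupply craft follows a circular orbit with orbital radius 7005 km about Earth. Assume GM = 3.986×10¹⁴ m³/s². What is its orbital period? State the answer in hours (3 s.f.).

T ≈ 1.62 hours

r = 7005 km = 7.005×10⁶ m.
Kepler's third law: T = 2π√(r³/μ) = 2π√((7.005×10⁶)³ / 3.986×10¹⁴).
r³/μ = 8.624×10⁵ s², so T = 2π × 9.286×10² = 5.835×10³ s.
Converting: 5.835×10³ s ÷ 3600 = 1.621 hours.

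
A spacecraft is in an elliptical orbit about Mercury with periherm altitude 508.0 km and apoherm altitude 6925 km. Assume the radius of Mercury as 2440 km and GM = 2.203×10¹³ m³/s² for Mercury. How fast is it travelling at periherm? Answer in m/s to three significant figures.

r_p = 2440 + 508.0 = 2948.0 km = 2.9480×10⁶ m.
r_a = 2440 + 6925 = 9365.0 km = 9.3650×10⁶ m.
Semi-major axis a = (r_p + r_a)/2 = 6156.5 km = 6.156×10⁶ m.
Vis-viva: v² = μ(2/r − 1/a) = 2.203×10¹³ × (6.784×10⁻⁷ − 1.624×10⁻⁷) = 1.137×10⁷ m²/s².
v = 3372 m/s.

v ≈ 3370 m/s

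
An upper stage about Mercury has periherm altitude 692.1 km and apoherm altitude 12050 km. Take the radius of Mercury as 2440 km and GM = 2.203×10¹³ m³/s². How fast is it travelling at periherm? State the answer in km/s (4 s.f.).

v ≈ 3.401 km/s

r_p = 2440 + 692.1 = 3132.1 km = 3.1321×10⁶ m.
r_a = 2440 + 12050 = 14490 km = 1.4490×10⁷ m.
Semi-major axis a = (r_p + r_a)/2 = 8811.0 km = 8.811×10⁶ m.
Vis-viva: v² = μ(2/r − 1/a) = 2.203×10¹³ × (6.385×10⁻⁷ − 1.135×10⁻⁷) = 1.157×10⁷ m²/s².
v = 3401 m/s = 3.401 km/s.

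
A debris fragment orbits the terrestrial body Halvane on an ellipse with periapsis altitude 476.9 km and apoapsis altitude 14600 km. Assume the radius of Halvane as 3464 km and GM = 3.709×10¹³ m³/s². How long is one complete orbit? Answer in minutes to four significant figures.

T ≈ 627.5 minutes

r_p = 3464 + 476.9 = 3940.9 km = 3.9409×10⁶ m.
r_a = 3464 + 14600 = 18064 km = 1.8064×10⁷ m.
Semi-major axis a = (r_p + r_a)/2 = (3940.9 + 18064)/2 = 11002 km = 1.100×10⁷ m.
By Kepler's third law T = 2π√(a³/μ) = 2π × 5.992×10³ = 3.765×10⁴ s.
= 627.5 minutes.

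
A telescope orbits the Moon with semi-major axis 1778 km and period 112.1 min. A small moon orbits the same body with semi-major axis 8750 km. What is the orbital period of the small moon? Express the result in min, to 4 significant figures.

T₂ ≈ 1224 min

Kepler's third law: T² ∝ a³, so T₂ = T₁ (a₂/a₁)^(3/2).
a₂/a₁ = 4.921, (a₂/a₁)^(3/2) = 10.92.
T₂ = 112.1 × 10.92 = 1224 min.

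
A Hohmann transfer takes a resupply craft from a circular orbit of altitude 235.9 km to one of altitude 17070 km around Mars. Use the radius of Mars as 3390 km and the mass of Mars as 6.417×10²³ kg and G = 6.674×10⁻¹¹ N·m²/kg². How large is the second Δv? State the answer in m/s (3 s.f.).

μ = GM = 6.674×10⁻¹¹ × 6.417×10²³ = 4.283×10¹³ m³/s².
r₁ = 3390 + 235.9 = 3625.9 km = 3.6259×10⁶ m.
r₂ = 3390 + 17070 = 20460 km = 2.0460×10⁷ m.
Transfer ellipse a_t = (r₁ + r₂)/2 = 1.204×10⁷ m.
At r₁: circular v_c1 = √(μ/r₁) = 3437 m/s; transfer-periapsis v_p = √[μ(2/r₁ − 1/a_t)] = 4480 m/s.
At r₂: circular v_c2 = √(μ/r₂) = 1447 m/s; transfer-apoapsis v_a = √[μ(2/r₂ − 1/a_t)] = 793.9 m/s.
Δv₂ = v_c2 − v_a = 652.9 m/s.

Δv ≈ 653 m/s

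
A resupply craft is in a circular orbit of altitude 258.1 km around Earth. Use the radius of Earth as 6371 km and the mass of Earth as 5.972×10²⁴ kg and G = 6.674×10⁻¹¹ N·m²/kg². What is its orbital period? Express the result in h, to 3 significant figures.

μ = GM = 6.674×10⁻¹¹ × 5.972×10²⁴ = 3.986×10¹⁴ m³/s².
r = 6371 + 258.1 = 6629.1 km = 6.6291×10⁶ m.
Kepler's third law: T = 2π√(r³/μ) = 2π√((6.629×10⁶)³ / 3.986×10¹⁴).
r³/μ = 7.309×10⁵ s², so T = 2π × 8.549×10² = 5.372×10³ s.
Converting: 5.372×10³ s ÷ 3600 = 1.492 h.

T ≈ 1.49 h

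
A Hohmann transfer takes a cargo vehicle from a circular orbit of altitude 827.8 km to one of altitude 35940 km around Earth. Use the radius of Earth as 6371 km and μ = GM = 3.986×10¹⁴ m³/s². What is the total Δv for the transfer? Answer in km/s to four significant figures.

Δv_total ≈ 3.701 km/s

r₁ = 6371 + 827.8 = 7198.8 km = 7.1988×10⁶ m.
r₂ = 6371 + 35940 = 42311 km = 4.2311×10⁷ m.
Transfer ellipse a_t = (r₁ + r₂)/2 = 2.475×10⁷ m.
At r₁: circular v_c1 = √(μ/r₁) = 7441 m/s; transfer-perigee v_p = √[μ(2/r₁ − 1/a_t)] = 9728 m/s.
Δv₁ = v_p − v_c1 = 2287 m/s.
At r₂: circular v_c2 = √(μ/r₂) = 3069 m/s; transfer-apogee v_a = √[μ(2/r₂ − 1/a_t)] = 1655 m/s.
Δv₂ = v_c2 − v_a = 1414 m/s.
Total Δv = Δv₁ + Δv₂ = 3701 m/s = 3.701 km/s.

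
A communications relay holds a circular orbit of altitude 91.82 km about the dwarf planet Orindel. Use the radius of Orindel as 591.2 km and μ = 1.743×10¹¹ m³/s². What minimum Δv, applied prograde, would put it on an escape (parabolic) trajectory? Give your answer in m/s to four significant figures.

Δv ≈ 209.2 m/s

r = 591.2 + 91.82 = 683.02 km = 6.8302×10⁵ m.
Circular speed v_c = √(μ/r) = 505.2 m/s.
Escape speed v_esc = √(2μ/r) = √2 × v_c = 714.4 m/s.
Δv = v_esc − v_c = 209.2 m/s.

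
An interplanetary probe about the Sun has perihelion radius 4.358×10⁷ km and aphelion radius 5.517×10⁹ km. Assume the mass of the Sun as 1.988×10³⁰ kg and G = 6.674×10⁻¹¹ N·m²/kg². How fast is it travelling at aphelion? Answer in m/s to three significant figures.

v ≈ 614 m/s

μ = GM = 6.674×10⁻¹¹ × 1.988×10³⁰ = 1.327×10²⁰ m³/s².
Semi-major axis a = (r_p + r_a)/2 = 2.7803×10⁹ km = 2.780×10¹² m.
Vis-viva: v² = μ(2/r − 1/a) = 1.327×10²⁰ × (3.625×10⁻¹³ − 3.597×10⁻¹³) = 3.770×10⁵ m²/s².
v = 614.0 m/s.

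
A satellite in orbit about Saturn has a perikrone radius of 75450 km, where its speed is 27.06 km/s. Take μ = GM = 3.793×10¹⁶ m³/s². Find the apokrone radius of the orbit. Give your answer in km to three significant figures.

apokrone radius ≈ 2.02×10⁵ km

r_p = 7.545×10⁷ m.
Specific energy ε = v²/2 − μ/r = -1.366×10⁸ J/kg, so a = −μ/(2ε) = 1.388×10⁸ m.
The apsides satisfy r_p + r_a = 2a, so the apokrone radius is 2a − r_p = 2.022×10⁸ m = 2.0223×10⁵ km.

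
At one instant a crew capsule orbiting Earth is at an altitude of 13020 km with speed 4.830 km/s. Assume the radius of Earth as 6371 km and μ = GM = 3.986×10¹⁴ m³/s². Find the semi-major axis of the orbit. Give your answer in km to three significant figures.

a ≈ 22400 km

r = 6371 + 13020 = 19391 km = 1.939×10⁷ m.
Specific orbital energy ε = v²/2 − μ/r = (4830)²/2 − 3.986×10¹⁴/1.939×10⁷ = -8.891×10⁶ J/kg.
Since ε = −μ/(2a), a = −μ/(2ε) = 2.241×10⁷ m = 22415 km.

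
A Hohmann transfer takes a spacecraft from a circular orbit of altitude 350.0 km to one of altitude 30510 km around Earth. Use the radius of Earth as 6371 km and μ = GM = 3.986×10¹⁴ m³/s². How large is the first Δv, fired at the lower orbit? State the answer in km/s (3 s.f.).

Δv ≈ 2.32 km/s

r₁ = 6371 + 350.0 = 6721.0 km = 6.7210×10⁶ m.
r₂ = 6371 + 30510 = 36881 km = 3.6881×10⁷ m.
Transfer ellipse a_t = (r₁ + r₂)/2 = 2.180×10⁷ m.
At r₁: circular v_c1 = √(μ/r₁) = 7701 m/s; transfer-perigee v_p = √[μ(2/r₁ − 1/a_t)] = 10020 m/s.
Δv₁ = v_p − v_c1 = 2315 m/s.
= 2.315 km/s.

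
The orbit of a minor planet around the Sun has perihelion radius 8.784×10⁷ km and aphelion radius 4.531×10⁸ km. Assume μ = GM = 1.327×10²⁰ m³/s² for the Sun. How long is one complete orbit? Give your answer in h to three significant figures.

T ≈ 21300 h

Semi-major axis a = (r_p + r_a)/2 = (8.7840×10⁷ + 4.5310×10⁸)/2 = 2.7047×10⁸ km = 2.705×10¹¹ m.
By Kepler's third law T = 2π√(a³/μ) = 2π × 1.221×10⁷ = 7.672×10⁷ s.
= 21310 h.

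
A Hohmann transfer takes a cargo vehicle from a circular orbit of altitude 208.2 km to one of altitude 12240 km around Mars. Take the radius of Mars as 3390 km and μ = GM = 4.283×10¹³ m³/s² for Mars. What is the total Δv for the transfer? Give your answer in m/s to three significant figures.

r₁ = 3390 + 208.2 = 3598.2 km = 3.5982×10⁶ m.
r₂ = 3390 + 12240 = 15630 km = 1.5630×10⁷ m.
Transfer ellipse a_t = (r₁ + r₂)/2 = 9.614×10⁶ m.
At r₁: circular v_c1 = √(μ/r₁) = 3450 m/s; transfer-periapsis v_p = √[μ(2/r₁ − 1/a_t)] = 4399 m/s.
Δv₁ = v_p − v_c1 = 948.9 m/s.
At r₂: circular v_c2 = √(μ/r₂) = 1655 m/s; transfer-apoapsis v_a = √[μ(2/r₂ − 1/a_t)] = 1013 m/s.
Δv₂ = v_c2 − v_a = 642.7 m/s.
Total Δv = Δv₁ + Δv₂ = 1592 m/s.

Δv_total ≈ 1590 m/s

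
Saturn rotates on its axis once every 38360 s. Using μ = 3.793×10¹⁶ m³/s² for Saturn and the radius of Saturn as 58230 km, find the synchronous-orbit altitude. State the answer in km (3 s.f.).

h_sync ≈ 54000 km

A synchronous orbit has period T, so by Kepler's third law a = (μT²/4π²)^(1/3).
μT²/4π² = 3.793×10¹⁶ × (3.836×10⁴)² / 39.48 = 1.414×10²⁴ m³.
a = 1.122×10⁸ m = 1.1223×10⁵ km.
Altitude h = a − R = 1.1223×10⁵ − 58230 = 54005 km.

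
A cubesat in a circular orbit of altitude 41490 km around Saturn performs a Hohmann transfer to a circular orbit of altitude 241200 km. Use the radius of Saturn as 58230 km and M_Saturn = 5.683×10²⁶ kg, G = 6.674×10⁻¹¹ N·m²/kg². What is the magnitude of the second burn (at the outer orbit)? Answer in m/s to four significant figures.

Δv ≈ 3299 m/s

μ = GM = 6.674×10⁻¹¹ × 5.683×10²⁶ = 3.793×10¹⁶ m³/s².
r₁ = 58230 + 41490 = 99720 km = 9.9720×10⁷ m.
r₂ = 58230 + 241200 = 299430 km = 2.9943×10⁸ m.
Transfer ellipse a_t = (r₁ + r₂)/2 = 1.996×10⁸ m.
At r₁: circular v_c1 = √(μ/r₁) = 19500 m/s; transfer-perikrone v_p = √[μ(2/r₁ − 1/a_t)] = 23890 m/s.
At r₂: circular v_c2 = √(μ/r₂) = 11250 m/s; transfer-apokrone v_a = √[μ(2/r₂ − 1/a_t)] = 7956 m/s.
Δv₂ = v_c2 − v_a = 3299 m/s.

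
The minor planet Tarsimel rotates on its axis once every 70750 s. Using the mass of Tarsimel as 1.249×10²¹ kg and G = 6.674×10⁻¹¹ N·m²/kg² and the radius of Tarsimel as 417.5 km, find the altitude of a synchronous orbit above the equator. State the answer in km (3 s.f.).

h_sync ≈ 1780 km

μ = GM = 6.674×10⁻¹¹ × 1.249×10²¹ = 8.336×10¹⁰ m³/s².
A synchronous orbit has period T, so by Kepler's third law a = (μT²/4π²)^(1/3).
μT²/4π² = 8.336×10¹⁰ × (7.075×10⁴)² / 39.48 = 1.057×10¹⁹ m³.
a = 2.195×10⁶ m = 2194.6 km.
Altitude h = a − R = 2194.6 − 417.5 = 1777.1 km.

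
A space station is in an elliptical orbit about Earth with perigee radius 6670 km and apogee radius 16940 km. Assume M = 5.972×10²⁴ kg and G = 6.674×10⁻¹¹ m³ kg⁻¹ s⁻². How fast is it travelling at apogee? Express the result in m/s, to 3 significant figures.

v ≈ 3650 m/s

μ = GM = 6.674×10⁻¹¹ × 5.972×10²⁴ = 3.986×10¹⁴ m³/s².
Semi-major axis a = (r_p + r_a)/2 = 11805 km = 1.180×10⁷ m.
Vis-viva: v² = μ(2/r − 1/a) = 3.986×10¹⁴ × (1.181×10⁻⁷ − 8.471×10⁻⁸) = 1.329×10⁷ m²/s².
v = 3646 m/s.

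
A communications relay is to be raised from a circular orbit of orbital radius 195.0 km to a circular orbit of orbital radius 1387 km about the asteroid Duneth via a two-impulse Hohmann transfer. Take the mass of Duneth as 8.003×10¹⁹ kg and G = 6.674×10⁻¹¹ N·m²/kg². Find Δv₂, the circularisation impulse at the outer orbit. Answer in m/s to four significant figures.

Δv ≈ 31.24 m/s

μ = GM = 6.674×10⁻¹¹ × 8.003×10¹⁹ = 5.341×10⁹ m³/s².
r₁ = 195.0 km = 1.950×10⁵ m.
r₂ = 1387 km = 1.387×10⁶ m.
Transfer ellipse a_t = (r₁ + r₂)/2 = 7.910×10⁵ m.
At r₁: circular v_c1 = √(μ/r₁) = 165.5 m/s; transfer-periapsis v_p = √[μ(2/r₁ − 1/a_t)] = 219.2 m/s.
At r₂: circular v_c2 = √(μ/r₂) = 62.06 m/s; transfer-apoapsis v_a = √[μ(2/r₂ − 1/a_t)] = 30.81 m/s.
Δv₂ = v_c2 − v_a = 31.24 m/s.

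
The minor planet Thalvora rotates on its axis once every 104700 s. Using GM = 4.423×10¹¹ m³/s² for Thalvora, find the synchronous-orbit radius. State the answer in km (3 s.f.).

A synchronous orbit has period T, so by Kepler's third law a = (μT²/4π²)^(1/3).
μT²/4π² = 4.423×10¹¹ × (1.047×10⁵)² / 39.48 = 1.228×10²⁰ m³.
a = 4.971×10⁶ m = 4970.7 km.

r_sync ≈ 4970 km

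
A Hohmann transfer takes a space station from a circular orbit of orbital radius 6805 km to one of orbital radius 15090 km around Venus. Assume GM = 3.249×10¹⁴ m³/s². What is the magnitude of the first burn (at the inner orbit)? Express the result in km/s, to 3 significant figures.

Δv ≈ 1.20 km/s

r₁ = 6805 km = 6.805×10⁶ m.
r₂ = 15090 km = 1.509×10⁷ m.
Transfer ellipse a_t = (r₁ + r₂)/2 = 1.095×10⁷ m.
At r₁: circular v_c1 = √(μ/r₁) = 6910 m/s; transfer-periapsis v_p = √[μ(2/r₁ − 1/a_t)] = 8112 m/s.
Δv₁ = v_p − v_c1 = 1203 m/s.
= 1.203 km/s.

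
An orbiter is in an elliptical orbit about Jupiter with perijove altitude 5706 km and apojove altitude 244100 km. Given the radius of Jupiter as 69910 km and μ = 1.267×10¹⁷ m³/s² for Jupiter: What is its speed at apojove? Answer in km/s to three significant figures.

r_p = 69910 + 5706 = 75616 km = 7.5616×10⁷ m.
r_a = 69910 + 244100 = 314010 km = 3.1401×10⁸ m.
Semi-major axis a = (r_p + r_a)/2 = 1.9481×10⁵ km = 1.948×10⁸ m.
Vis-viva: v² = μ(2/r − 1/a) = 1.267×10¹⁷ × (6.369×10⁻⁹ − 5.133×10⁻⁹) = 1.566×10⁸ m²/s².
v = 12510 m/s = 12.51 km/s.

v ≈ 12.5 km/s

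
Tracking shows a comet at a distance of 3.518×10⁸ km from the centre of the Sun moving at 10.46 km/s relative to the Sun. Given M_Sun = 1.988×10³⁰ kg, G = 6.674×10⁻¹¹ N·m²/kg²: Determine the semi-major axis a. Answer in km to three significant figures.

a ≈ 2.06×10⁸ km

μ = GM = 6.674×10⁻¹¹ × 1.988×10³⁰ = 1.327×10²⁰ m³/s².
r = 3.518×10¹¹ m.
Specific orbital energy ε = v²/2 − μ/r = (10460)²/2 − 1.327×10²⁰/3.518×10¹¹ = -3.224×10⁸ J/kg.
Since ε = −μ/(2a), a = −μ/(2ε) = 2.057×10¹¹ m = 2.0574×10⁸ km.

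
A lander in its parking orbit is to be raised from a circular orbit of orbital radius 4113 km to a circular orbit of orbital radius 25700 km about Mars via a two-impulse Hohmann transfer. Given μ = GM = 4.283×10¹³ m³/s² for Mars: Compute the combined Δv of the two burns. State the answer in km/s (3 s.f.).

r₁ = 4113 km = 4.113×10⁶ m.
r₂ = 25700 km = 2.570×10⁷ m.
Transfer ellipse a_t = (r₁ + r₂)/2 = 1.491×10⁷ m.
At r₁: circular v_c1 = √(μ/r₁) = 3227 m/s; transfer-periapsis v_p = √[μ(2/r₁ − 1/a_t)] = 4237 m/s.
Δv₁ = v_p − v_c1 = 1010 m/s.
At r₂: circular v_c2 = √(μ/r₂) = 1291 m/s; transfer-apoapsis v_a = √[μ(2/r₂ − 1/a_t)] = 678.1 m/s.
Δv₂ = v_c2 − v_a = 612.8 m/s.
Total Δv = Δv₁ + Δv₂ = 1623 m/s = 1.623 km/s.

Δv_total ≈ 1.62 km/s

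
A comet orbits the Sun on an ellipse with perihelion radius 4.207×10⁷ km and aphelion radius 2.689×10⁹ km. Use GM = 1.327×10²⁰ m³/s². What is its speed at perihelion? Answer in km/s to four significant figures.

Semi-major axis a = (r_p + r_a)/2 = 1.3655×10⁹ km = 1.366×10¹² m.
Vis-viva: v² = μ(2/r − 1/a) = 1.327×10²⁰ × (4.754×10⁻¹¹ − 7.323×10⁻¹³) = 6.211×10⁹ m²/s².
v = 78810 m/s = 78.81 km/s.

v ≈ 78.81 km/s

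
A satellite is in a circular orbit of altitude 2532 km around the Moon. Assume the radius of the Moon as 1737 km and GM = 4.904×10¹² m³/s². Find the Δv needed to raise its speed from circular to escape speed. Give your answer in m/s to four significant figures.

r = 1737 + 2532 = 4269.0 km = 4.2690×10⁶ m.
Circular speed v_c = √(μ/r) = 1072 m/s.
Escape speed v_esc = √(2μ/r) = √2 × v_c = 1516 m/s.
Δv = v_esc − v_c = 444.0 m/s.

Δv ≈ 444.0 m/s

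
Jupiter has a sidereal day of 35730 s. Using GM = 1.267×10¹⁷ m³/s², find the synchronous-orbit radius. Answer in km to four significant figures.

r_sync ≈ 1.600×10⁵ km

A synchronous orbit has period T, so by Kepler's third law a = (μT²/4π²)^(1/3).
μT²/4π² = 1.267×10¹⁷ × (3.573×10⁴)² / 39.48 = 4.097×10²⁴ m³.
a = 1.600×10⁸ m = 1.6002×10⁵ km.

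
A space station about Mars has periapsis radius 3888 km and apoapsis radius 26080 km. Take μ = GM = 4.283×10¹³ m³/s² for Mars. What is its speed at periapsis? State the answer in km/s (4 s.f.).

v ≈ 4.379 km/s

Semi-major axis a = (r_p + r_a)/2 = 14984 km = 1.498×10⁷ m.
Vis-viva: v² = μ(2/r − 1/a) = 4.283×10¹³ × (5.144×10⁻⁷ − 6.674×10⁻⁸) = 1.917×10⁷ m²/s².
v = 4379 m/s = 4.379 km/s.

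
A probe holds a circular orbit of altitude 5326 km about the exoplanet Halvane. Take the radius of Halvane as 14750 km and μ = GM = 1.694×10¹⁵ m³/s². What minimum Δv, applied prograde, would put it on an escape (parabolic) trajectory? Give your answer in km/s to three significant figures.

Δv ≈ 3.80 km/s

r = 14750 + 5326 = 20076 km = 2.0076×10⁷ m.
Circular speed v_c = √(μ/r) = 9186 m/s.
Escape speed v_esc = √(2μ/r) = √2 × v_c = 12990 m/s.
Δv = v_esc − v_c = 3805 m/s = 3.805 km/s.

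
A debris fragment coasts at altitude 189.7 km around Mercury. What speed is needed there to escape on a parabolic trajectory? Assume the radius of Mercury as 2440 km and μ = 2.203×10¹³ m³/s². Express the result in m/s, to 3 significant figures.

r = 2440 + 189.7 = 2629.7 km = 2.6297×10⁶ m.
Escape speed v_esc = √(2μ/r) = √(2 × 2.203×10¹³ / 2.630×10⁶) = √(1.675×10⁷) = 4093 m/s.

v_esc ≈ 4090 m/s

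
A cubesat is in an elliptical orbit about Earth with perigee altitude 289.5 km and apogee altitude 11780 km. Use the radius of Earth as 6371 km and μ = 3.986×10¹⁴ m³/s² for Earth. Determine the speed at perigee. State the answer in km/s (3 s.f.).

r_p = 6371 + 289.5 = 6660.5 km = 6.6605×10⁶ m.
r_a = 6371 + 11780 = 18151 km = 1.8151×10⁷ m.
Semi-major axis a = (r_p + r_a)/2 = 12406 km = 1.241×10⁷ m.
Vis-viva: v² = μ(2/r − 1/a) = 3.986×10¹⁴ × (3.003×10⁻⁷ − 8.061×10⁻⁸) = 8.756×10⁷ m²/s².
v = 9357 m/s = 9.357 km/s.

v ≈ 9.36 km/s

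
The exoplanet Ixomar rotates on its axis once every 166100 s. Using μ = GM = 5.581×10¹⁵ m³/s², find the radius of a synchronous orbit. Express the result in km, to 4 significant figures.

A synchronous orbit has period T, so by Kepler's third law a = (μT²/4π²)^(1/3).
μT²/4π² = 5.581×10¹⁵ × (1.661×10⁵)² / 39.48 = 3.900×10²⁴ m³.
a = 1.574×10⁸ m = 1.5741×10⁵ km.

r_sync ≈ 1.574×10⁵ km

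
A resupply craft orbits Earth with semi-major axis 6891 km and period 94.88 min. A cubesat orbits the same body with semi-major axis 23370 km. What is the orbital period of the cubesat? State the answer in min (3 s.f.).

T₂ ≈ 593 min

Kepler's third law: T² ∝ a³, so T₂ = T₁ (a₂/a₁)^(3/2).
a₂/a₁ = 3.391, (a₂/a₁)^(3/2) = 6.245.
T₂ = 94.88 × 6.245 = 592.6 min.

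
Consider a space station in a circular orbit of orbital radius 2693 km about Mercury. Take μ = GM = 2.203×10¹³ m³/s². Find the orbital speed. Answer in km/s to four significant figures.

v ≈ 2.860 km/s

r = 2693 km = 2.693×10⁶ m.
For a circular orbit v = √(μ/r) = √(2.203×10¹³ / 2.693×10⁶) = √(8.180×10⁶) = 2860 m/s.
That is 2.860 km/s.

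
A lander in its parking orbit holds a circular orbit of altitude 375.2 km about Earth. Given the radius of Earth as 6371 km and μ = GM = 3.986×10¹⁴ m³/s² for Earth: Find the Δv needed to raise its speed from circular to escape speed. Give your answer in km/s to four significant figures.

Δv ≈ 3.184 km/s

r = 6371 + 375.2 = 6746.2 km = 6.7462×10⁶ m.
Circular speed v_c = √(μ/r) = 7687 m/s.
Escape speed v_esc = √(2μ/r) = √2 × v_c = 10870 m/s.
Δv = v_esc − v_c = 3184 m/s = 3.184 km/s.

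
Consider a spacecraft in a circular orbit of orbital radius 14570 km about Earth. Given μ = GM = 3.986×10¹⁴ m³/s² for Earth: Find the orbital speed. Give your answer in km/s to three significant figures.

r = 14570 km = 1.457×10⁷ m.
For a circular orbit v = √(μ/r) = √(3.986×10¹⁴ / 1.457×10⁷) = √(2.736×10⁷) = 5230 m/s.
That is 5.230 km/s.

v ≈ 5.23 km/s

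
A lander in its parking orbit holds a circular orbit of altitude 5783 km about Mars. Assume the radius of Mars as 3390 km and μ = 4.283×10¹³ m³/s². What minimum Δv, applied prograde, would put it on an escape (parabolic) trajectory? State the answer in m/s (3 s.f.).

r = 3390 + 5783 = 9173.0 km = 9.1730×10⁶ m.
Circular speed v_c = √(μ/r) = 2161 m/s.
Escape speed v_esc = √(2μ/r) = √2 × v_c = 3056 m/s.
Δv = v_esc − v_c = 895.0 m/s.

Δv ≈ 895 m/s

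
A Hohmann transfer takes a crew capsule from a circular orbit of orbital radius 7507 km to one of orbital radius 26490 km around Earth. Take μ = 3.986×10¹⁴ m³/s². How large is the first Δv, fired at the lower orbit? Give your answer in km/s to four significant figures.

Δv ≈ 1.810 km/s

r₁ = 7507 km = 7.507×10⁶ m.
r₂ = 26490 km = 2.649×10⁷ m.
Transfer ellipse a_t = (r₁ + r₂)/2 = 1.700×10⁷ m.
At r₁: circular v_c1 = √(μ/r₁) = 7287 m/s; transfer-perigee v_p = √[μ(2/r₁ − 1/a_t)] = 9096 m/s.
Δv₁ = v_p − v_c1 = 1810 m/s.
= 1.810 km/s.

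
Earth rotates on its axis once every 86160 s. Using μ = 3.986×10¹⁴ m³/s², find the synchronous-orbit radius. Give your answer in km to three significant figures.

r_sync ≈ 42200 km

A synchronous orbit has period T, so by Kepler's third law a = (μT²/4π²)^(1/3).
μT²/4π² = 3.986×10¹⁴ × (8.616×10⁴)² / 39.48 = 7.495×10²² m³.
a = 4.216×10⁷ m = 42163 km.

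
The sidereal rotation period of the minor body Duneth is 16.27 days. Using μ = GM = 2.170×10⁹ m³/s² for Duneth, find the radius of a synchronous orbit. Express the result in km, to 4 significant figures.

T = 16.27 days = 1.406×10⁶ s.
A synchronous orbit has period T, so by Kepler's third law a = (μT²/4π²)^(1/3).
μT²/4π² = 2.170×10⁹ × (1.406×10⁶)² / 39.48 = 1.086×10²⁰ m³.
a = 4.771×10⁶ m = 4771.3 km.

r_sync ≈ 4771 km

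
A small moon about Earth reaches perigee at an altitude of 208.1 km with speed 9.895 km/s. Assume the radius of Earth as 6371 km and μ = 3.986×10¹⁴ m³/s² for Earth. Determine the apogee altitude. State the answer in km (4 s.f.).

apogee altitude ≈ 21320 km

r_p = 6371 + 208.1 = 6579.1 km = 6.579×10⁶ m.
Specific energy ε = v²/2 − μ/r = -1.163×10⁷ J/kg, so a = −μ/(2ε) = 1.714×10⁷ m.
The apsides satisfy r_p + r_a = 2a, so the apogee radius is 2a − r_p = 2.769×10⁷ m = 27694 km.
Apogee altitude = 27694 − 6371 = 21323 km.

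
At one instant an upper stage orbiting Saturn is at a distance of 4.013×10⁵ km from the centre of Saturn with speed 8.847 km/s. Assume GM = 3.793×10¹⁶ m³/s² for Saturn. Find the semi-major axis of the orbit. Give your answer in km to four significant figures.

a ≈ 3.424×10⁵ km

r = 4.013×10⁸ m.
Vis-viva rearranged: 1/a = 2/r − v²/μ = 4.984×10⁻⁹ − 2.064×10⁻⁹ = 2.920×10⁻⁹ m⁻¹.
a = 3.424×10⁸ m = 3.4243×10⁵ km.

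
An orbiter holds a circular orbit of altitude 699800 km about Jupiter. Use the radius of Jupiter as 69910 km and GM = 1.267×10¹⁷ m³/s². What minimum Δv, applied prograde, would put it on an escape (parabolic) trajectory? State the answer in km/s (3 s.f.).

Δv ≈ 5.31 km/s

r = 69910 + 699800 = 769710 km = 7.6971×10⁸ m.
Circular speed v_c = √(μ/r) = 12830 m/s.
Escape speed v_esc = √(2μ/r) = √2 × v_c = 18140 m/s.
Δv = v_esc − v_c = 5314 m/s = 5.314 km/s.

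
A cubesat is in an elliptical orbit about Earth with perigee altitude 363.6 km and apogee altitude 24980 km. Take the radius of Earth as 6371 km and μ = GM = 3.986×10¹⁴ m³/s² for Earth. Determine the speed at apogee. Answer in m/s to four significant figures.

v ≈ 2120 m/s

r_p = 6371 + 363.6 = 6734.6 km = 6.7346×10⁶ m.
r_a = 6371 + 24980 = 31351 km = 3.1351×10⁷ m.
Semi-major axis a = (r_p + r_a)/2 = 19043 km = 1.904×10⁷ m.
Vis-viva: v² = μ(2/r − 1/a) = 3.986×10¹⁴ × (6.379×10⁻⁸ − 5.251×10⁻⁸) = 4.496×10⁶ m²/s².
v = 2120 m/s.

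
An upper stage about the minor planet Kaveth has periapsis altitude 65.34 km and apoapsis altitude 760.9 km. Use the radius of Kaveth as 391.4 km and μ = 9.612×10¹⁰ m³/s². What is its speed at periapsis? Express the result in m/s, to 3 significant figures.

v ≈ 549 m/s

r_p = 391.4 + 65.34 = 456.74 km = 4.5674×10⁵ m.
r_a = 391.4 + 760.9 = 1152.3 km = 1.1523×10⁶ m.
Semi-major axis a = (r_p + r_a)/2 = 804.52 km = 8.045×10⁵ m.
Vis-viva: v² = μ(2/r − 1/a) = 9.612×10¹⁰ × (4.379×10⁻⁶ − 1.243×10⁻⁶) = 3.014×10⁵ m²/s².
v = 549.0 m/s.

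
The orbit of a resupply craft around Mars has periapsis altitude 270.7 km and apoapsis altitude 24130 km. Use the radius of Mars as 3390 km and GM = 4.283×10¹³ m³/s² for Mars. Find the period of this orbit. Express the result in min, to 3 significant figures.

r_p = 3390 + 270.7 = 3660.7 km = 3.6607×10⁶ m.
r_a = 3390 + 24130 = 27520 km = 2.7520×10⁷ m.
Semi-major axis a = (r_p + r_a)/2 = (3660.7 + 27520)/2 = 15590 km = 1.559×10⁷ m.
By Kepler's third law T = 2π√(a³/μ) = 2π × 9.406×10³ = 5.910×10⁴ s.
= 985.0 min.

T ≈ 985 min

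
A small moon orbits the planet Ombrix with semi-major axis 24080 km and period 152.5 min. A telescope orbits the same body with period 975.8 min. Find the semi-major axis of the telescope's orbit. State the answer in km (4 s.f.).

Kepler's third law: a³ ∝ T², so a₂ = a₁ (T₂/T₁)^(2/3).
T₂/T₁ = 6.399, (T₂/T₁)^(2/3) = 3.447.
a₂ = 24080 × 3.447 = 82990 km.

a₂ ≈ 82990 km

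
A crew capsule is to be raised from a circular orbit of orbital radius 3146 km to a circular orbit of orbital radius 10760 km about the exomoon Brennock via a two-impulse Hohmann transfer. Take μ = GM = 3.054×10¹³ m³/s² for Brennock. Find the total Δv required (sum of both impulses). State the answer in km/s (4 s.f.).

r₁ = 3146 km = 3.146×10⁶ m.
r₂ = 10760 km = 1.076×10⁷ m.
Transfer ellipse a_t = (r₁ + r₂)/2 = 6.953×10⁶ m.
At r₁: circular v_c1 = √(μ/r₁) = 3116 m/s; transfer-periapsis v_p = √[μ(2/r₁ − 1/a_t)] = 3876 m/s.
Δv₁ = v_p − v_c1 = 760.2 m/s.
At r₂: circular v_c2 = √(μ/r₂) = 1685 m/s; transfer-apoapsis v_a = √[μ(2/r₂ − 1/a_t)] = 1133 m/s.
Δv₂ = v_c2 − v_a = 551.5 m/s.
Total Δv = Δv₁ + Δv₂ = 1312 m/s = 1.312 km/s.

Δv_total ≈ 1.312 km/s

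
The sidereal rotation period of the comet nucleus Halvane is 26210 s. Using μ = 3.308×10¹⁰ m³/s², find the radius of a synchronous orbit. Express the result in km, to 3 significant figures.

A synchronous orbit has period T, so by Kepler's third law a = (μT²/4π²)^(1/3).
μT²/4π² = 3.308×10¹⁰ × (2.621×10⁴)² / 39.48 = 5.756×10¹⁷ m³.
a = 8.319×10⁵ m = 831.85 km.

r_sync ≈ 832 km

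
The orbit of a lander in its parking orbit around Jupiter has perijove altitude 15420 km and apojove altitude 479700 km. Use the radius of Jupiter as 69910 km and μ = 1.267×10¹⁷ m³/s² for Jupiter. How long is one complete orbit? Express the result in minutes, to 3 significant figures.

T ≈ 1660 minutes

r_p = 69910 + 15420 = 85330 km = 8.5330×10⁷ m.
r_a = 69910 + 479700 = 549610 km = 5.4961×10⁸ m.
Semi-major axis a = (r_p + r_a)/2 = (85330 + 5.4961×10⁵)/2 = 3.1747×10⁵ km = 3.175×10⁸ m.
By Kepler's third law T = 2π√(a³/μ) = 2π × 1.589×10⁴ = 9.985×10⁴ s.
= 1664 minutes.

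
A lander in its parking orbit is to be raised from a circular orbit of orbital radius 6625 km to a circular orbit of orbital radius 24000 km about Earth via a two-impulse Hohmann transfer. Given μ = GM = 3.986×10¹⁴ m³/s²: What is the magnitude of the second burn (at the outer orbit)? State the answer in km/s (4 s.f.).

r₁ = 6625 km = 6.625×10⁶ m.
r₂ = 24000 km = 2.400×10⁷ m.
Transfer ellipse a_t = (r₁ + r₂)/2 = 1.531×10⁷ m.
At r₁: circular v_c1 = √(μ/r₁) = 7757 m/s; transfer-perigee v_p = √[μ(2/r₁ − 1/a_t)] = 9711 m/s.
At r₂: circular v_c2 = √(μ/r₂) = 4075 m/s; transfer-apogee v_a = √[μ(2/r₂ − 1/a_t)] = 2681 m/s.
Δv₂ = v_c2 − v_a = 1395 m/s.
= 1.395 km/s.

Δv ≈ 1.395 km/s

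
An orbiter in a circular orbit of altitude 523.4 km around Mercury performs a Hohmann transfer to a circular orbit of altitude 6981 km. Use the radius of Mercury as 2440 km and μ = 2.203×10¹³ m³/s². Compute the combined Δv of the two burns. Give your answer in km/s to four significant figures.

r₁ = 2440 + 523.4 = 2963.4 km = 2.9634×10⁶ m.
r₂ = 2440 + 6981 = 9421.0 km = 9.4210×10⁶ m.
Transfer ellipse a_t = (r₁ + r₂)/2 = 6.192×10⁶ m.
At r₁: circular v_c1 = √(μ/r₁) = 2727 m/s; transfer-periherm v_p = √[μ(2/r₁ − 1/a_t)] = 3363 m/s.
Δv₁ = v_p − v_c1 = 636.5 m/s.
At r₂: circular v_c2 = √(μ/r₂) = 1529 m/s; transfer-apoherm v_a = √[μ(2/r₂ − 1/a_t)] = 1058 m/s.
Δv₂ = v_c2 − v_a = 471.3 m/s.
Total Δv = Δv₁ + Δv₂ = 1108 m/s = 1.108 km/s.

Δv_total ≈ 1.108 km/s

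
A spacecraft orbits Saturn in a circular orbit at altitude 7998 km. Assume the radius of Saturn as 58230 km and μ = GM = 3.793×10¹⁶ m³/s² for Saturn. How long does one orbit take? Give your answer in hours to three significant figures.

r = 58230 + 7998 = 66228 km = 6.6228×10⁷ m.
Kepler's third law: T = 2π√(r³/μ) = 2π√((6.623×10⁷)³ / 3.793×10¹⁶).
r³/μ = 7.658×10⁶ s², so T = 2π × 2.767×10³ = 1.739×10⁴ s.
Converting: 1.739×10⁴ s ÷ 3600 = 4.830 hours.

T ≈ 4.83 hours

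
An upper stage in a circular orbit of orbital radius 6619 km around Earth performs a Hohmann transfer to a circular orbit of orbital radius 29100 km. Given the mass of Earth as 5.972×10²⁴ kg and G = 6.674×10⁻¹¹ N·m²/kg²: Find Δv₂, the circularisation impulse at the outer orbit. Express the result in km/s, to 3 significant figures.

μ = GM = 6.674×10⁻¹¹ × 5.972×10²⁴ = 3.986×10¹⁴ m³/s².
r₁ = 6619 km = 6.619×10⁶ m.
r₂ = 29100 km = 2.910×10⁷ m.
Transfer ellipse a_t = (r₁ + r₂)/2 = 1.786×10⁷ m.
At r₁: circular v_c1 = √(μ/r₁) = 7760 m/s; transfer-perigee v_p = √[μ(2/r₁ − 1/a_t)] = 9905 m/s.
At r₂: circular v_c2 = √(μ/r₂) = 3701 m/s; transfer-apogee v_a = √[μ(2/r₂ − 1/a_t)] = 2253 m/s.
Δv₂ = v_c2 − v_a = 1448 m/s.
= 1.448 km/s.

Δv ≈ 1.45 km/s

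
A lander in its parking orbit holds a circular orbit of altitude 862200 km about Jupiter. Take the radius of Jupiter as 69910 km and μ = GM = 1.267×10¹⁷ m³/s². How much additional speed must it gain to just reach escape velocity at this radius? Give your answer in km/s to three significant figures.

Δv ≈ 4.83 km/s

r = 69910 + 862200 = 932110 km = 9.3211×10⁸ m.
Circular speed v_c = √(μ/r) = 11660 m/s.
Escape speed v_esc = √(2μ/r) = √2 × v_c = 16490 m/s.
Δv = v_esc − v_c = 4829 m/s = 4.829 km/s.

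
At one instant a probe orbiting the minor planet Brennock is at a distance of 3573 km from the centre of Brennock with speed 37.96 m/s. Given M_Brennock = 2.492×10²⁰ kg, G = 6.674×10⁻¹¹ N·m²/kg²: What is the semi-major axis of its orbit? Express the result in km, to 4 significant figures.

a ≈ 2114 km

μ = GM = 6.674×10⁻¹¹ × 2.492×10²⁰ = 1.663×10¹⁰ m³/s².
r = 3.573×10⁶ m.
Specific orbital energy ε = v²/2 − μ/r = (37.96)²/2 − 1.663×10¹⁰/3.573×10⁶ = -3.934×10³ J/kg.
Since ε = −μ/(2a), a = −μ/(2ε) = 2.114×10⁶ m = 2113.7 km.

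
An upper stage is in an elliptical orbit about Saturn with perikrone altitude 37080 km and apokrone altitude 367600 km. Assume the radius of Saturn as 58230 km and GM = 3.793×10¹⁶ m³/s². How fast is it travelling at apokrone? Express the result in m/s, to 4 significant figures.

r_p = 58230 + 37080 = 95310 km = 9.5310×10⁷ m.
r_a = 58230 + 367600 = 425830 km = 4.2583×10⁸ m.
Semi-major axis a = (r_p + r_a)/2 = 2.6057×10⁵ km = 2.606×10⁸ m.
Vis-viva: v² = μ(2/r − 1/a) = 3.793×10¹⁶ × (4.697×10⁻⁹ − 3.838×10⁻⁹) = 3.258×10⁷ m²/s².
v = 5708 m/s.

v ≈ 5708 m/s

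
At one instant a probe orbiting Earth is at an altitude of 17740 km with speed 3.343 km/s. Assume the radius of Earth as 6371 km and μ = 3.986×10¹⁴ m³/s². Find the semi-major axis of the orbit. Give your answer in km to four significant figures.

a ≈ 18210 km

r = 6371 + 17740 = 24111 km = 2.411×10⁷ m.
Specific orbital energy ε = v²/2 − μ/r = (3343)²/2 − 3.986×10¹⁴/2.411×10⁷ = -1.094×10⁷ J/kg.
Since ε = −μ/(2a), a = −μ/(2ε) = 1.821×10⁷ m = 18211 km.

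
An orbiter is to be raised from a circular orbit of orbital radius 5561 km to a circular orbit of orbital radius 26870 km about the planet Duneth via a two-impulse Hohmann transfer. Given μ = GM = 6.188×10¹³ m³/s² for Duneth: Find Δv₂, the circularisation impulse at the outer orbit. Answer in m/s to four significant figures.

r₁ = 5561 km = 5.561×10⁶ m.
r₂ = 26870 km = 2.687×10⁷ m.
Transfer ellipse a_t = (r₁ + r₂)/2 = 1.622×10⁷ m.
At r₁: circular v_c1 = √(μ/r₁) = 3336 m/s; transfer-periapsis v_p = √[μ(2/r₁ − 1/a_t)] = 4294 m/s.
At r₂: circular v_c2 = √(μ/r₂) = 1518 m/s; transfer-apoapsis v_a = √[μ(2/r₂ − 1/a_t)] = 888.7 m/s.
Δv₂ = v_c2 − v_a = 628.8 m/s.

Δv ≈ 628.8 m/s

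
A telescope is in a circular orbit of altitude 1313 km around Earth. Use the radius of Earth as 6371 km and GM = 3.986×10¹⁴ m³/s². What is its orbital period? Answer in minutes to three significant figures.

r = 6371 + 1313 = 7684.0 km = 7.6840×10⁶ m.
Kepler's third law: T = 2π√(r³/μ) = 2π√((7.684×10⁶)³ / 3.986×10¹⁴).
r³/μ = 1.138×10⁶ s², so T = 2π × 1.067×10³ = 6.703×10³ s.
Converting: 6.703×10³ s ÷ 60.00 = 111.7 minutes.

T ≈ 112 minutes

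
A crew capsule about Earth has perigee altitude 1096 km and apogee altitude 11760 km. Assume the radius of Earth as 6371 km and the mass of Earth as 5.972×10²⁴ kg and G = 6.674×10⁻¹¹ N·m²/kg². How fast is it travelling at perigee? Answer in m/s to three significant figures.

v ≈ 8700 m/s

μ = GM = 6.674×10⁻¹¹ × 5.972×10²⁴ = 3.986×10¹⁴ m³/s².
r_p = 6371 + 1096 = 7467.0 km = 7.4670×10⁶ m.
r_a = 6371 + 11760 = 18131 km = 1.8131×10⁷ m.
Semi-major axis a = (r_p + r_a)/2 = 12799 km = 1.280×10⁷ m.
Vis-viva: v² = μ(2/r − 1/a) = 3.986×10¹⁴ × (2.678×10⁻⁷ − 7.813×10⁻⁸) = 7.561×10⁷ m²/s².
v = 8696 m/s.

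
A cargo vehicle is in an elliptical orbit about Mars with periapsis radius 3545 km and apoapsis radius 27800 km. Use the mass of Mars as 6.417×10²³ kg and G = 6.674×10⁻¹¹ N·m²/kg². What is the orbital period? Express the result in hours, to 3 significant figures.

μ = GM = 6.674×10⁻¹¹ × 6.417×10²³ = 4.283×10¹³ m³/s².
Semi-major axis a = (r_p + r_a)/2 = (3545.0 + 27800)/2 = 15672 km = 1.567×10⁷ m.
By Kepler's third law T = 2π√(a³/μ) = 2π × 9.481×10³ = 5.957×10⁴ s.
= 16.55 hours.

T ≈ 16.5 hours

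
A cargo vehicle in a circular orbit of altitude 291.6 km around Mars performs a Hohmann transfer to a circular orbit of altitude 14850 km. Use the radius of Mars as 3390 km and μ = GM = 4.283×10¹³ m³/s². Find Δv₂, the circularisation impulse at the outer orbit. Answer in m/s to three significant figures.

Δv ≈ 644 m/s

r₁ = 3390 + 291.6 = 3681.6 km = 3.6816×10⁶ m.
r₂ = 3390 + 14850 = 18240 km = 1.8240×10⁷ m.
Transfer ellipse a_t = (r₁ + r₂)/2 = 1.096×10⁷ m.
At r₁: circular v_c1 = √(μ/r₁) = 3411 m/s; transfer-periapsis v_p = √[μ(2/r₁ − 1/a_t)] = 4400 m/s.
At r₂: circular v_c2 = √(μ/r₂) = 1532 m/s; transfer-apoapsis v_a = √[μ(2/r₂ − 1/a_t)] = 888.1 m/s.
Δv₂ = v_c2 − v_a = 644.3 m/s.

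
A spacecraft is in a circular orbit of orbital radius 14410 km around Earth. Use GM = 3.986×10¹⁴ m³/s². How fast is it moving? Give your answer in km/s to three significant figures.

r = 14410 km = 1.441×10⁷ m.
For a circular orbit v = √(μ/r) = √(3.986×10¹⁴ / 1.441×10⁷) = √(2.766×10⁷) = 5259 m/s.
That is 5.259 km/s.

v ≈ 5.26 km/s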